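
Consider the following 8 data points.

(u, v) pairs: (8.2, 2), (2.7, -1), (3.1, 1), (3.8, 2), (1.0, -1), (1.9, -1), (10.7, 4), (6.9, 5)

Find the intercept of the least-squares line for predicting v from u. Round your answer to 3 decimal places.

-1.321

n = 8, Σx = 38.3, Σy = 11, Σxy = 98.8, Σx² = 265.29
Sxx = Σx² − (Σx)²/n = 265.29 − 183.36125 = 81.92875
Sxy = Σxy − (Σx)(Σy)/n = 98.8 − 52.6625 = 46.1375
b = Sxy/Sxx = 46.1375/81.92875 = 0.563142
a = ȳ − b·x̄ = 1.375 − 0.563142·4.7875 = -1.321041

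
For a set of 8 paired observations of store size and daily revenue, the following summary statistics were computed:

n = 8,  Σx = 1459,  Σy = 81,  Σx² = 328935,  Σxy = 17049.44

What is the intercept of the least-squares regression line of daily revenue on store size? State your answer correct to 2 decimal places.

Sxx = Σx² − (Σx)²/n = 328935 − 266085.125 = 62849.875
Sxy = Σxy − (Σx)(Σy)/n = 17049.44 − 14772.375 = 2277.065
b = Sxy/Sxx = 2277.065/62849.875 = 0.036230
a = ȳ − b·x̄ = 10.125 − 0.036230·182.375 = 3.517513

3.52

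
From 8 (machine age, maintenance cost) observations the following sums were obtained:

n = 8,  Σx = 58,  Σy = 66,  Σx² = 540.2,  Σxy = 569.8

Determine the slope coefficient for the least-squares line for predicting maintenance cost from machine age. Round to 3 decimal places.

0.763

Sxx = Σx² − (Σx)²/n = 540.2 − 420.5 = 119.7
Sxy = Σxy − (Σx)(Σy)/n = 569.8 − 478.5 = 91.3
b = Sxy/Sxx = 91.3/119.7 = 0.762740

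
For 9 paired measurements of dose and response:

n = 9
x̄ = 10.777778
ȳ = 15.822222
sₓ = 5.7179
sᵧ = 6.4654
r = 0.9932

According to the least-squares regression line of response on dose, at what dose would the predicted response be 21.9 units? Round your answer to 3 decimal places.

b = r · sᵧ/sₓ = 0.9932 · 6.4654/5.7179 = 1.123041
a = ȳ − b·x̄ = 15.822222 − 1.123041·10.777778 = 3.718337
Set a + b·x = 21.9: x = (21.9 − 3.718337) / 1.123041 = 16.189672

16.190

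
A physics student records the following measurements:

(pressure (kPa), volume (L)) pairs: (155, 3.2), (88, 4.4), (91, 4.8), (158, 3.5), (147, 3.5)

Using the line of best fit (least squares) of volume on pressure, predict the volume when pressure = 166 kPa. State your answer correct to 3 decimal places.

3.173

n = 5, Σx = 639, Σy = 19.4, Σxy = 2387.5, Σx² = 86623
Sxx = Σx² − (Σx)²/n = 86623 − 81664.2 = 4958.8
Sxy = Σxy − (Σx)(Σy)/n = 2387.5 − 2479.32 = -91.82
b = Sxy/Sxx = -91.82/4958.8 = -0.018517
a = ȳ − b·x̄ = 3.88 − (-0.018517)·127.8 = 6.246418
ŷ(166) = a + b·166 = 6.246418 + (-0.018517)·166 = 3.172667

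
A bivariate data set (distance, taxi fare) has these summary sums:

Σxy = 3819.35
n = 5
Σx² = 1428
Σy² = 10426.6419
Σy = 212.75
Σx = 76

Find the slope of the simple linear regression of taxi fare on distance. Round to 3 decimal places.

2.146

Sxx = Σx² − (Σx)²/n = 1428 − 1155.2 = 272.8
Sxy = Σxy − (Σx)(Σy)/n = 3819.35 − 3233.8 = 585.55
b = Sxy/Sxx = 585.55/272.8 = 2.146444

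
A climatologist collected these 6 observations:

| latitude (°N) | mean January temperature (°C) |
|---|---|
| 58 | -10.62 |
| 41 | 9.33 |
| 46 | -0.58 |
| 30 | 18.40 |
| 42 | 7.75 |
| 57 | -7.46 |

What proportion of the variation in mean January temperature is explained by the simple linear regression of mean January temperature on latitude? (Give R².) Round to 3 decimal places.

n = 6, Σx = 274, Σy = 16.82, Σxy = 192.17, Σx² = 13074, Σy² = 654.4438
Sxx = Σx² − (Σx)²/n = 13074 − 12512.666667 = 561.333333
Sxy = Σxy − (Σx)(Σy)/n = 192.17 − 768.113333 = -575.943333
Syy = Σy² − (Σy)²/n = 654.4438 − 47.152067 = 607.291733
R² = Sxy²/(Sxx·Syy) = (-575.943333)²/(561.333333·607.291733) = 0.973064

0.973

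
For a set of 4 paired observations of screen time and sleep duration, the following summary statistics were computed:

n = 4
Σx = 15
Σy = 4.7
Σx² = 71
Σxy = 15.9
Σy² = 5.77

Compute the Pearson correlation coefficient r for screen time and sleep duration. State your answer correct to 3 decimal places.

Sxx = Σx² − (Σx)²/n = 71 − 56.25 = 14.75
Sxy = Σxy − (Σx)(Σy)/n = 15.9 − 17.625 = -1.725
Syy = Σy² − (Σy)²/n = 5.77 − 5.5225 = 0.2475
r = Sxy/√(Sxx·Syy) = -1.725/√(3.650625) = -1.725/1.910661 = -0.902829

-0.903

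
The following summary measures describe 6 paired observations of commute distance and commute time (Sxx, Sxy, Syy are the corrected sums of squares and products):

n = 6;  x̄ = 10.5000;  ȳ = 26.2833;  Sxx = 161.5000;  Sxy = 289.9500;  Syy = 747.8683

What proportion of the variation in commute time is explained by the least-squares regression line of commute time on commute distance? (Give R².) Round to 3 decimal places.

R² = Sxy²/(Sxx·Syy) = (289.95)²/(161.5·747.8683) = 0.696063

0.696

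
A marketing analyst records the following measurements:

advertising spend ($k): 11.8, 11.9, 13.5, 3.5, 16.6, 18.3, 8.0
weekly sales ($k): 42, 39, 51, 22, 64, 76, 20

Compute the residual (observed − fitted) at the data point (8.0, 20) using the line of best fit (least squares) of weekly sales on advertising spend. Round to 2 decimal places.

-9.53

n = 7, Σx = 83.6, Σy = 314, Σxy = 4338.4, Σx² = 1149.8
Sxx = Σx² − (Σx)²/n = 1149.8 − 998.422857 = 151.377143
Sxy = Σxy − (Σx)(Σy)/n = 4338.4 − 3750.057143 = 588.342857
b = Sxy/Sxx = 588.342857/151.377143 = 3.886603
a = ȳ − b·x̄ = 44.857143 − 3.886603·11.942857 = -1.560002
ŷ(8.0) = -1.560002 + 3.886603·8 = 29.532822
residual = y − ŷ = 20 − 29.532822 = -9.532822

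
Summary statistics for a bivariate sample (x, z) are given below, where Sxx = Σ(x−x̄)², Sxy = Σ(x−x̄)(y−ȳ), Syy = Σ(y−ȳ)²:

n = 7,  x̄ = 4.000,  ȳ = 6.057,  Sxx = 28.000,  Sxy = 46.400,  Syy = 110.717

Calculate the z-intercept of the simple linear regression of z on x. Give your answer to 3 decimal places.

-0.572

b = Sxy/Sxx = 46.4/28 = 1.657143
a = ȳ − b·x̄ = 6.057 − 1.657143·4 = -0.571571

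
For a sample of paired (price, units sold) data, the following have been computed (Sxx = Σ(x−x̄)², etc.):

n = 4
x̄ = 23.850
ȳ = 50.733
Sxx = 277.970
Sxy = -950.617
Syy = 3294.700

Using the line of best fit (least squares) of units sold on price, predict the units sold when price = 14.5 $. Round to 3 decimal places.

82.709

b = Sxy/Sxx = -950.617/277.97 = -3.419855
a = ȳ − b·x̄ = 50.733 − (-3.419855)·23.85 = 132.296534
ŷ(14.5) = a + b·14.5 = 132.296534 + (-3.419855)·14.5 = 82.708641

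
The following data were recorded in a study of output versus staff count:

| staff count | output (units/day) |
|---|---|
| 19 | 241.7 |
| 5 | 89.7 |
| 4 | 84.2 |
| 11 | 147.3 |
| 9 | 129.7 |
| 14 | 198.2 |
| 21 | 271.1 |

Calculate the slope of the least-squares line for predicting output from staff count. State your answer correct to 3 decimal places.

n = 7, Σx = 83, Σy = 1161.9, Σxy = 16633.1, Σx² = 1241
Sxx = Σx² − (Σx)²/n = 1241 − 984.142857 = 256.857143
Sxy = Σxy − (Σx)(Σy)/n = 16633.1 − 13776.814286 = 2856.285714
b = Sxy/Sxx = 2856.285714/256.857143 = 11.120133

11.120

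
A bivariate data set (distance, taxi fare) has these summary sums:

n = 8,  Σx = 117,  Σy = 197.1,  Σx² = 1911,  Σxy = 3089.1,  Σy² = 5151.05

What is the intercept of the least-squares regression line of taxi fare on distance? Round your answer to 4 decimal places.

Sxx = Σx² − (Σx)²/n = 1911 − 1711.125 = 199.875
Sxy = Σxy − (Σx)(Σy)/n = 3089.1 − 2882.5875 = 206.5125
b = Sxy/Sxx = 206.5125/199.875 = 1.033208
a = ȳ − b·x̄ = 24.6375 − 1.033208·14.625 = 9.526829

9.5268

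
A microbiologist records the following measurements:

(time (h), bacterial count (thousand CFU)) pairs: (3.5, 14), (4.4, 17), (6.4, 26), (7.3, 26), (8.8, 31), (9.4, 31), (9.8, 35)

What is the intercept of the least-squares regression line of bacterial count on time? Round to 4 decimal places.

n = 7, Σx = 49.6, Σy = 180, Σxy = 1387.2, Σx² = 387.7
Sxx = Σx² − (Σx)²/n = 387.7 − 351.451429 = 36.248571
Sxy = Σxy − (Σx)(Σy)/n = 1387.2 − 1275.428571 = 111.771429
b = Sxy/Sxx = 111.771429/36.248571 = 3.083471
a = ȳ − b·x̄ = 25.714286 − 3.083471·7.085714 = 3.865689

3.8657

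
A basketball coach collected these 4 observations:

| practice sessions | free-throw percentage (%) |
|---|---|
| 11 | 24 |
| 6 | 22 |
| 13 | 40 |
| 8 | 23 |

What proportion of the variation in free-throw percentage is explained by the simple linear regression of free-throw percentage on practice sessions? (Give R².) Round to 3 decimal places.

0.656

n = 4, Σx = 38, Σy = 109, Σxy = 1100, Σx² = 390, Σy² = 3189
Sxx = Σx² − (Σx)²/n = 390 − 361 = 29
Sxy = Σxy − (Σx)(Σy)/n = 1100 − 1035.5 = 64.5
Syy = Σy² − (Σy)²/n = 3189 − 2970.25 = 218.75
R² = Sxy²/(Sxx·Syy) = (64.5)²/(29·218.75) = 0.655803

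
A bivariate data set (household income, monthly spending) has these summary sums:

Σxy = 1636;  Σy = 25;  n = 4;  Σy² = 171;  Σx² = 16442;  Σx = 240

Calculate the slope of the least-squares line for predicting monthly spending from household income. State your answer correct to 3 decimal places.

Sxx = Σx² − (Σx)²/n = 16442 − 14400 = 2042
Sxy = Σxy − (Σx)(Σy)/n = 1636 − 1500 = 136
b = Sxy/Sxx = 136/2042 = 0.066601

0.067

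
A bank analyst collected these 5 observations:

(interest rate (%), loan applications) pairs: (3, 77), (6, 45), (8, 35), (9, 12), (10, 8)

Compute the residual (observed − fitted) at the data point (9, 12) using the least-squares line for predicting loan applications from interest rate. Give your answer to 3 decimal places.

n = 5, Σx = 36, Σy = 177, Σxy = 969, Σx² = 290
Sxx = Σx² − (Σx)²/n = 290 − 259.2 = 30.8
Sxy = Σxy − (Σx)(Σy)/n = 969 − 1274.4 = -305.4
b = Sxy/Sxx = -305.4/30.8 = -9.915584
a = ȳ − b·x̄ = 35.4 − (-9.915584)·7.2 = 106.792208
ŷ(9) = 106.792208 + (-9.915584)·9 = 17.551948
residual = y − ŷ = 12 − 17.551948 = -5.551948

-5.552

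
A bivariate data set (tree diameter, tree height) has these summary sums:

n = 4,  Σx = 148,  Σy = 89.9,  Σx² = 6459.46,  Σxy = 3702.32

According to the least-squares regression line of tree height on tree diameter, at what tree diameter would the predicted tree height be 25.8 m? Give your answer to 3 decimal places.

45.696

Sxx = Σx² − (Σx)²/n = 6459.46 − 5476 = 983.46
Sxy = Σxy − (Σx)(Σy)/n = 3702.32 − 3326.3 = 376.02
b = Sxy/Sxx = 376.02/983.46 = 0.382344
a = ȳ − b·x̄ = 22.475 − 0.382344·37 = 8.328273
Set a + b·x = 25.8: x = (25.8 − 8.328273) / 0.382344 = 45.696358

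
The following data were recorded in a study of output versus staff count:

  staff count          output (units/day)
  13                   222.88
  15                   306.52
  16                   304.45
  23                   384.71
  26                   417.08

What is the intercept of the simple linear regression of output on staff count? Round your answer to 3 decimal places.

n = 5, Σx = 93, Σy = 1635.64, Σxy = 32058.85, Σx² = 1855
Sxx = Σx² − (Σx)²/n = 1855 − 1729.8 = 125.2
Sxy = Σxy − (Σx)(Σy)/n = 32058.85 − 30422.904 = 1635.946
b = Sxy/Sxx = 1635.946/125.2 = 13.066661
a = ȳ − b·x̄ = 327.128 − 13.066661·18.6 = 84.088099

84.088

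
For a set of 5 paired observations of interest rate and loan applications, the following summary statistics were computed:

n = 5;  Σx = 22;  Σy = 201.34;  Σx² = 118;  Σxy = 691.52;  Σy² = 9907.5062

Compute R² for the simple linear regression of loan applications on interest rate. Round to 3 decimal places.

0.990

Sxx = Σx² − (Σx)²/n = 118 − 96.8 = 21.2
Sxy = Σxy − (Σx)(Σy)/n = 691.52 − 885.896 = -194.376
Syy = Σy² − (Σy)²/n = 9907.5062 − 8107.55912 = 1799.94708
R² = Sxy²/(Sxx·Syy) = (-194.376)²/(21.2·1799.94708) = 0.990124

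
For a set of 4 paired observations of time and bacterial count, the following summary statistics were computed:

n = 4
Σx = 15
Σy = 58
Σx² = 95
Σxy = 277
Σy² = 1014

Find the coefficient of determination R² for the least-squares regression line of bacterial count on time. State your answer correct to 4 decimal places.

Sxx = Σx² − (Σx)²/n = 95 − 56.25 = 38.75
Sxy = Σxy − (Σx)(Σy)/n = 277 − 217.5 = 59.5
Syy = Σy² − (Σy)²/n = 1014 − 841 = 173
R² = Sxy²/(Sxx·Syy) = (59.5)²/(38.75·173) = 0.528100

0.5281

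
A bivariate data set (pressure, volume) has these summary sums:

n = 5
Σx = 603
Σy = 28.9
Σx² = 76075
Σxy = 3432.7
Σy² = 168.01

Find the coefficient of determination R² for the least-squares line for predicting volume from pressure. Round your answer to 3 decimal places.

Sxx = Σx² − (Σx)²/n = 76075 − 72721.8 = 3353.2
Sxy = Σxy − (Σx)(Σy)/n = 3432.7 − 3485.34 = -52.64
Syy = Σy² − (Σy)²/n = 168.01 − 167.042 = 0.968
R² = Sxy²/(Sxx·Syy) = (-52.64)²/(3353.2·0.968) = 0.853684

0.854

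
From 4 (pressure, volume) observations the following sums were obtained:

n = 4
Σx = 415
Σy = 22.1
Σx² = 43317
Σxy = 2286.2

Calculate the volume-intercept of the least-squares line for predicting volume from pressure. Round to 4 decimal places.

Sxx = Σx² − (Σx)²/n = 43317 − 43056.25 = 260.75
Sxy = Σxy − (Σx)(Σy)/n = 2286.2 − 2292.875 = -6.675
b = Sxy/Sxx = -6.675/260.75 = -0.025599
a = ȳ − b·x̄ = 5.525 − (-0.025599)·103.75 = 8.180920

8.1809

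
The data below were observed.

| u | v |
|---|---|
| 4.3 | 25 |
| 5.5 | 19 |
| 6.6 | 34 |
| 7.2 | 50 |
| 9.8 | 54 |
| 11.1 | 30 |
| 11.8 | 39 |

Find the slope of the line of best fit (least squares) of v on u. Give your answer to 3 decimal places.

n = 7, Σx = 56.3, Σy = 251, Σxy = 2118.8, Σx² = 502.63
Sxx = Σx² − (Σx)²/n = 502.63 − 452.812857 = 49.817143
Sxy = Σxy − (Σx)(Σy)/n = 2118.8 − 2018.757143 = 100.042857
b = Sxy/Sxx = 100.042857/49.817143 = 2.008201

2.008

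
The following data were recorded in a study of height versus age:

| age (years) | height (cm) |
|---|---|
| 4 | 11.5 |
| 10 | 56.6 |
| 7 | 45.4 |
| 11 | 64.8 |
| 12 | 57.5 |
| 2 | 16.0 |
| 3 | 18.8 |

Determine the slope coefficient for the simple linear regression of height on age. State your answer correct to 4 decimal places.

5.2680

n = 7, Σx = 49, Σy = 270.6, Σxy = 2421, Σx² = 443
Sxx = Σx² − (Σx)²/n = 443 − 343 = 100
Sxy = Σxy − (Σx)(Σy)/n = 2421 − 1894.2 = 526.8
b = Sxy/Sxx = 526.8/100 = 5.268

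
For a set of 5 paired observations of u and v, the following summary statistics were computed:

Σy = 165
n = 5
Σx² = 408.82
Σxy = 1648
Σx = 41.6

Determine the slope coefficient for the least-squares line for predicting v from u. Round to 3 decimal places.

4.389

Sxx = Σx² − (Σx)²/n = 408.82 − 346.112 = 62.708
Sxy = Σxy − (Σx)(Σy)/n = 1648 − 1372.8 = 275.2
b = Sxy/Sxx = 275.2/62.708 = 4.388595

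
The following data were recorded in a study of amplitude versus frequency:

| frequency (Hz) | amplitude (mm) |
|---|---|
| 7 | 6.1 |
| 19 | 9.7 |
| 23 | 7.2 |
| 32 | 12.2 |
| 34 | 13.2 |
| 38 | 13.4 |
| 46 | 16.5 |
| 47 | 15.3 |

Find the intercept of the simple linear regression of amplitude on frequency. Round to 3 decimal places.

3.780

n = 8, Σx = 246, Σy = 93.6, Σxy = 3219.1, Σx² = 8888
Sxx = Σx² − (Σx)²/n = 8888 − 7564.5 = 1323.5
Sxy = Σxy − (Σx)(Σy)/n = 3219.1 − 2878.2 = 340.9
b = Sxy/Sxx = 340.9/1323.5 = 0.257575
a = ȳ − b·x̄ = 11.7 − 0.257575·30.75 = 3.779581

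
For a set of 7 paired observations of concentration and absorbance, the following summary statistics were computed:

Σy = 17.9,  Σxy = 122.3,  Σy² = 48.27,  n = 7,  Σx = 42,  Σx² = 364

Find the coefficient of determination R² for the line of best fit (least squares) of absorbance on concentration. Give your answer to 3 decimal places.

Sxx = Σx² − (Σx)²/n = 364 − 252 = 112
Sxy = Σxy − (Σx)(Σy)/n = 122.3 − 107.4 = 14.9
Syy = Σy² − (Σy)²/n = 48.27 − 45.772857 = 2.497143
R² = Sxy²/(Sxx·Syy) = (14.9)²/(112·2.497143) = 0.793800

0.794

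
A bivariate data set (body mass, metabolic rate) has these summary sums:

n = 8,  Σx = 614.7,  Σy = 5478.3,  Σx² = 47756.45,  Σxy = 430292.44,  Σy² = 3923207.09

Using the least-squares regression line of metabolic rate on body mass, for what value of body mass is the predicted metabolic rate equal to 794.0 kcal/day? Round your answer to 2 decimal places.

82.96

Sxx = Σx² − (Σx)²/n = 47756.45 − 47232.01125 = 524.43875
Sxy = Σxy − (Σx)(Σy)/n = 430292.44 − 420938.87625 = 9353.56375
b = Sxy/Sxx = 9353.56375/524.43875 = 17.835379
a = ȳ − b·x̄ = 684.7875 − 17.835379·76.8375 = -685.638417
Set a + b·x = 794.0: x = (794.0 − (-685.638417)) / 17.835379 = 82.960863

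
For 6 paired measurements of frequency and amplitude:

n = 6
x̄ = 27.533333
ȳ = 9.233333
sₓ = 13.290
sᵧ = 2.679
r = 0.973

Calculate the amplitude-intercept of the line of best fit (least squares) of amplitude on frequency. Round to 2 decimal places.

b = r · sᵧ/sₓ = 0.973 · 2.679/13.29 = 0.196137
a = ȳ − b·x̄ = 9.233333 − 0.196137·27.533333 = 3.833015

3.83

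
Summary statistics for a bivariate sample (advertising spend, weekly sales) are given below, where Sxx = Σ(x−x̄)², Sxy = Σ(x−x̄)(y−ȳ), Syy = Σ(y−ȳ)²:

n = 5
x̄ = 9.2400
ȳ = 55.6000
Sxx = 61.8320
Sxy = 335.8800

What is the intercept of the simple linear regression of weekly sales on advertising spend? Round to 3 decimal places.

5.407

b = Sxy/Sxx = 335.88/61.832 = 5.432139
a = ȳ − b·x̄ = 55.6 − 5.432139·9.24 = 5.407038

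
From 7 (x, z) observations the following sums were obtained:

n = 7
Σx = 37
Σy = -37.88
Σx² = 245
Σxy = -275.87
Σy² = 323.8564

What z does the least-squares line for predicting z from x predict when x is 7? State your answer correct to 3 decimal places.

-8.035

Sxx = Σx² − (Σx)²/n = 245 − 195.571429 = 49.428571
Sxy = Σxy − (Σx)(Σy)/n = -275.87 − (-200.222857) = -75.647143
b = Sxy/Sxx = -75.647143/49.428571 = -1.530434
a = ȳ − b·x̄ = -5.411429 − (-1.530434)·5.285714 = 2.678006
ŷ(7) = a + b·7 = 2.678006 + (-1.530434)·7 = -8.035029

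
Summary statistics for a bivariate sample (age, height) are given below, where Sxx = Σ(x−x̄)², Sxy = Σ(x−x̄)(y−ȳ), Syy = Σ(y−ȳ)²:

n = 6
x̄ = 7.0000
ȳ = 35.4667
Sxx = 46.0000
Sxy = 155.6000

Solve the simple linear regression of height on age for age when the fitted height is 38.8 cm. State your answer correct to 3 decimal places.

7.985

b = Sxy/Sxx = 155.6/46 = 3.382609
a = ȳ − b·x̄ = 35.4667 − 3.382609·7 = 11.788439
Set a + b·x = 38.8: x = (38.8 − 11.788439) / 3.382609 = 7.985423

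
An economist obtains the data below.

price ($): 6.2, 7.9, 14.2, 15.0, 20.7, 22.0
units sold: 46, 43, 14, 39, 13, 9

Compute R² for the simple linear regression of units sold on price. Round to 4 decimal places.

n = 6, Σx = 86, Σy = 164, Σxy = 1875.8, Σx² = 1439.98, Σy² = 5932
Sxx = Σx² − (Σx)²/n = 1439.98 − 1232.666667 = 207.313333
Sxy = Σxy − (Σx)(Σy)/n = 1875.8 − 2350.666667 = -474.866667
Syy = Σy² − (Σy)²/n = 5932 − 4482.666667 = 1449.333333
R² = Sxy²/(Sxx·Syy) = (-474.866667)²/(207.313333·1449.333333) = 0.750495

0.7505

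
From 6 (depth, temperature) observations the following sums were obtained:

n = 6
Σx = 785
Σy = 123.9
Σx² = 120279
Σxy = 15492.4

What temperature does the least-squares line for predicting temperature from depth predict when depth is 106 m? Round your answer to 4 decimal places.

21.6643

Sxx = Σx² − (Σx)²/n = 120279 − 102704.166667 = 17574.833333
Sxy = Σxy − (Σx)(Σy)/n = 15492.4 − 16210.25 = -717.85
b = Sxy/Sxx = -717.85/17574.833333 = -0.040845
a = ȳ − b·x̄ = 20.65 − (-0.040845)·130.833333 = 25.993932
ŷ(106) = a + b·106 = 25.993932 + (-0.040845)·106 = 21.664326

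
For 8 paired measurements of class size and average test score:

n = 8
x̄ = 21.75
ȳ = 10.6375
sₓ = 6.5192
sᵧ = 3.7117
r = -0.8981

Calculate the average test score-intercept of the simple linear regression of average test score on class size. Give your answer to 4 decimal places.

b = r · sᵧ/sₓ = -0.8981 · 3.7117/6.5192 = -0.511332
a = ȳ − b·x̄ = 10.6375 − (-0.511332)·21.75 = 21.758978

21.7590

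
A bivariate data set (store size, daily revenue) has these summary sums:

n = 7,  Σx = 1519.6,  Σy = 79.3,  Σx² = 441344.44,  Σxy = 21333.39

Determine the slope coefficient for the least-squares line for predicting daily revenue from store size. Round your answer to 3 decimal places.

Sxx = Σx² − (Σx)²/n = 441344.44 − 329883.451429 = 111460.988571
Sxy = Σxy − (Σx)(Σy)/n = 21333.39 − 17214.897143 = 4118.492857
b = Sxy/Sxx = 4118.492857/111460.988571 = 0.036950

0.037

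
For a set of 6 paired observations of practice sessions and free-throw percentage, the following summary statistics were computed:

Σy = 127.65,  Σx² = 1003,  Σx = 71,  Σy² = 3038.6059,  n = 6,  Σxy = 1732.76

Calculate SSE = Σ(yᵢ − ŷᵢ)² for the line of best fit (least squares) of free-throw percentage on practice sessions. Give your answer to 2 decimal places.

Sxx = Σx² − (Σx)²/n = 1003 − 840.166667 = 162.833333
Sxy = Σxy − (Σx)(Σy)/n = 1732.76 − 1510.525 = 222.235
Syy = Σy² − (Σy)²/n = 3038.6059 − 2715.75375 = 322.85215
b = Sxy/Sxx = 222.235/162.833333 = 1.364800
SSE = Syy − b·Sxy = 322.85215 − 1.364800·222.235 = 19.545731

19.55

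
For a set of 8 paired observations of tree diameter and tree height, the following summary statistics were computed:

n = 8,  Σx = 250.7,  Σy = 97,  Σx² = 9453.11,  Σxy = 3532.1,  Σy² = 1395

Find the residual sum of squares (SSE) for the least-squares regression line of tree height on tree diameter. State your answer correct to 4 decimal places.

Sxx = Σx² − (Σx)²/n = 9453.11 − 7856.31125 = 1596.79875
Sxy = Σxy − (Σx)(Σy)/n = 3532.1 − 3039.7375 = 492.3625
Syy = Σy² − (Σy)²/n = 1395 − 1176.125 = 218.875
b = Sxy/Sxx = 492.3625/1596.79875 = 0.308343
SSE = Syy − b·Sxy = 218.875 − 0.308343·492.3625 = 67.058228

67.0582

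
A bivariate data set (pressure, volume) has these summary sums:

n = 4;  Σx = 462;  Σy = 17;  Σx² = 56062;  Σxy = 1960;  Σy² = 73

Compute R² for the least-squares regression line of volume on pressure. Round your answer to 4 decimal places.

Sxx = Σx² − (Σx)²/n = 56062 − 53361 = 2701
Sxy = Σxy − (Σx)(Σy)/n = 1960 − 1963.5 = -3.5
Syy = Σy² − (Σy)²/n = 73 − 72.25 = 0.75
R² = Sxy²/(Sxx·Syy) = (-3.5)²/(2701·0.75) = 0.006047

0.0060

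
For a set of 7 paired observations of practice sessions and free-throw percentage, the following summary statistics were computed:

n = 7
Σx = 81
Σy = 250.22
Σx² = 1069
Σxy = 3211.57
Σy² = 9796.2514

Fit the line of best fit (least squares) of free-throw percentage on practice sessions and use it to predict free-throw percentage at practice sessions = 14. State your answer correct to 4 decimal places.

Sxx = Σx² − (Σx)²/n = 1069 − 937.285714 = 131.714286
Sxy = Σxy − (Σx)(Σy)/n = 3211.57 − 2895.402857 = 316.167143
b = Sxy/Sxx = 316.167143/131.714286 = 2.400401
a = ȳ − b·x̄ = 35.745714 − 2.400401·11.571429 = 7.969642
ŷ(14) = a + b·14 = 7.969642 + 2.400401·14 = 41.575260

41.5753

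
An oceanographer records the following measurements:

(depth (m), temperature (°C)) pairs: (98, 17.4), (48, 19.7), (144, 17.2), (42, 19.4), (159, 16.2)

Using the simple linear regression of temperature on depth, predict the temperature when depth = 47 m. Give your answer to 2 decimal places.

n = 5, Σx = 491, Σy = 89.9, Σxy = 8518.2, Σx² = 59689
Sxx = Σx² − (Σx)²/n = 59689 − 48216.2 = 11472.8
Sxy = Σxy − (Σx)(Σy)/n = 8518.2 − 8828.18 = -309.98
b = Sxy/Sxx = -309.98/11472.8 = -0.027019
a = ȳ − b·x̄ = 17.98 − (-0.027019)·98.2 = 20.633235
ŷ(47) = a + b·47 = 20.633235 + (-0.027019)·47 = 19.363357

19.36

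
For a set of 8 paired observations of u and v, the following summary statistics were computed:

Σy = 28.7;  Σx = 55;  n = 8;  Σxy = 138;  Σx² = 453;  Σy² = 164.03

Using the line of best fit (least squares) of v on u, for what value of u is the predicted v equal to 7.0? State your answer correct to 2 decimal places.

2.57

Sxx = Σx² − (Σx)²/n = 453 − 378.125 = 74.875
Sxy = Σxy − (Σx)(Σy)/n = 138 − 197.3125 = -59.3125
b = Sxy/Sxx = -59.3125/74.875 = -0.792154
a = ȳ − b·x̄ = 3.5875 − (-0.792154)·6.875 = 9.033556
Set a + b·x = 7.0: x = (7.0 − 9.033556) / (-0.792154) = 2.567123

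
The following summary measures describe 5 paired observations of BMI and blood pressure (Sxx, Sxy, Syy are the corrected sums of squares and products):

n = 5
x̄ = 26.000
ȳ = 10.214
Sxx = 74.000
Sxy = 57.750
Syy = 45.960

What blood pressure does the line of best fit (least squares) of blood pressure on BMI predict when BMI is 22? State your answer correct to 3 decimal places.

7.092

b = Sxy/Sxx = 57.75/74 = 0.780405
a = ȳ − b·x̄ = 10.214 − 0.780405·26 = -10.076541
ŷ(22) = a + b·22 = -10.076541 + 0.780405·22 = 7.092378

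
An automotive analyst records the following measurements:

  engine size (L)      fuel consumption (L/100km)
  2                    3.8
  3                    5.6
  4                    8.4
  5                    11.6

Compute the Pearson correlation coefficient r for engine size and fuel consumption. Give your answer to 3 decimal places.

0.993

n = 4, Σx = 14, Σy = 29.4, Σxy = 116, Σx² = 54, Σy² = 250.92
Sxx = Σx² − (Σx)²/n = 54 − 49 = 5
Sxy = Σxy − (Σx)(Σy)/n = 116 − 102.9 = 13.1
Syy = Σy² − (Σy)²/n = 250.92 − 216.09 = 34.83
r = Sxy/√(Sxx·Syy) = 13.1/√(174.15) = 13.1/13.196590 = 0.992681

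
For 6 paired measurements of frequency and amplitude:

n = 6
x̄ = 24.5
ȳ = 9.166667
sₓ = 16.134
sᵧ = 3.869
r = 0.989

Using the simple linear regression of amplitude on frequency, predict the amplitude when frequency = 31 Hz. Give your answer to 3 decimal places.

b = r · sᵧ/sₓ = 0.989 · 3.869/16.134 = 0.237166
a = ȳ − b·x̄ = 9.166667 − 0.237166·24.5 = 3.356093
ŷ(31) = a + b·31 = 3.356093 + 0.237166·31 = 10.708248

10.708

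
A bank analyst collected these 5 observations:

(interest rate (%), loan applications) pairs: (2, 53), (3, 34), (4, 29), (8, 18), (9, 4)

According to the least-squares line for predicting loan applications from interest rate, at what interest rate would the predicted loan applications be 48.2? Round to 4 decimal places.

1.4581

n = 5, Σx = 26, Σy = 138, Σxy = 504, Σx² = 174
Sxx = Σx² − (Σx)²/n = 174 − 135.2 = 38.8
Sxy = Σxy − (Σx)(Σy)/n = 504 − 717.6 = -213.6
b = Sxy/Sxx = -213.6/38.8 = -5.505155
a = ȳ − b·x̄ = 27.6 − (-5.505155)·5.2 = 56.226804
Set a + b·x = 48.2: x = (48.2 − 56.226804) / (-5.505155) = 1.458052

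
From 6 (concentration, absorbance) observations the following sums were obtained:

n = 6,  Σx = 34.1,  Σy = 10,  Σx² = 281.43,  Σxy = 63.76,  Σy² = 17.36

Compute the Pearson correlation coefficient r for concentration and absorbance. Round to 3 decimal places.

Sxx = Σx² − (Σx)²/n = 281.43 − 193.801667 = 87.628333
Sxy = Σxy − (Σx)(Σy)/n = 63.76 − 56.833333 = 6.926667
Syy = Σy² − (Σy)²/n = 17.36 − 16.666667 = 0.693333
r = Sxy/√(Sxx·Syy) = 6.926667/√(60.755644) = 6.926667/7.794591 = 0.888650

0.889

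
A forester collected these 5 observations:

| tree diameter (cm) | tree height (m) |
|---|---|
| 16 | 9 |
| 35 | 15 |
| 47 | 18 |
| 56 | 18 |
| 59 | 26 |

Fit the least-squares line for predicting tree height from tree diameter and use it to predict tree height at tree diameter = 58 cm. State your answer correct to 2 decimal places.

22.11

n = 5, Σx = 213, Σy = 86, Σxy = 4057, Σx² = 10307
Sxx = Σx² − (Σx)²/n = 10307 − 9073.8 = 1233.2
Sxy = Σxy − (Σx)(Σy)/n = 4057 − 3663.6 = 393.4
b = Sxy/Sxx = 393.4/1233.2 = 0.319007
a = ȳ − b·x̄ = 17.2 − 0.319007·42.6 = 3.610282
ŷ(58) = a + b·58 = 3.610282 + 0.319007·58 = 22.112715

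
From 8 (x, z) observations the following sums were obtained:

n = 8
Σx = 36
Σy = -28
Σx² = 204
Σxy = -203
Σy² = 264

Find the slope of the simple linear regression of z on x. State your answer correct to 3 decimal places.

-1.833

Sxx = Σx² − (Σx)²/n = 204 − 162 = 42
Sxy = Σxy − (Σx)(Σy)/n = -203 − (-126) = -77
b = Sxy/Sxx = -77/42 = -1.833333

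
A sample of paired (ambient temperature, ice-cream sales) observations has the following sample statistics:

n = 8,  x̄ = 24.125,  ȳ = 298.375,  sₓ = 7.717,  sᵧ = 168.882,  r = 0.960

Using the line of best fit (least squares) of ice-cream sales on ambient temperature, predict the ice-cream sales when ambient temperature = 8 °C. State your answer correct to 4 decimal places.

b = r · sᵧ/sₓ = 0.96 · 168.882/7.717 = 21.009035
a = ȳ − b·x̄ = 298.375 − 21.009035·24.125 = -208.467960
ŷ(8) = a + b·8 = -208.467960 + 21.009035·8 = -40.395683

-40.3957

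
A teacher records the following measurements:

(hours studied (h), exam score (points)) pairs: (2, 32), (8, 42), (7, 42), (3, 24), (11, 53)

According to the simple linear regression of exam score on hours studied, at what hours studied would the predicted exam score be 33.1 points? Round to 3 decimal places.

n = 5, Σx = 31, Σy = 193, Σxy = 1349, Σx² = 247
Sxx = Σx² − (Σx)²/n = 247 − 192.2 = 54.8
Sxy = Σxy − (Σx)(Σy)/n = 1349 − 1196.6 = 152.4
b = Sxy/Sxx = 152.4/54.8 = 2.781022
a = ȳ − b·x̄ = 38.6 − 2.781022·6.2 = 21.357664
Set a + b·x = 33.1: x = (33.1 − 21.357664) / 2.781022 = 4.222310

4.222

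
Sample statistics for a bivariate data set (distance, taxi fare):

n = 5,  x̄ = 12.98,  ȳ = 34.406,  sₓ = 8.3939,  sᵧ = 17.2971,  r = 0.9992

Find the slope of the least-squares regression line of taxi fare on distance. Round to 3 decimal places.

2.059

b = r · sᵧ/sₓ = 0.9992 · 17.2971/8.3939 = 2.059026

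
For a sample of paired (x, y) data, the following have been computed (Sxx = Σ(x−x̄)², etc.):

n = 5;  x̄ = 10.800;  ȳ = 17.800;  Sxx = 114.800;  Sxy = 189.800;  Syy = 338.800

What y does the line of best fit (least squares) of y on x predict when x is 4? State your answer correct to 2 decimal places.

b = Sxy/Sxx = 189.8/114.8 = 1.653310
a = ȳ − b·x̄ = 17.8 − 1.653310·10.8 = -0.055749
ŷ(4) = a + b·4 = -0.055749 + 1.653310·4 = 6.557491

6.56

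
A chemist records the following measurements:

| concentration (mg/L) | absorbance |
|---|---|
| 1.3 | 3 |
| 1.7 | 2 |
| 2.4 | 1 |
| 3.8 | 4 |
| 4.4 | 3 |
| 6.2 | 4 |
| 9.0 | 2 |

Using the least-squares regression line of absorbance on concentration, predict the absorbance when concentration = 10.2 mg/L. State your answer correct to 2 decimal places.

n = 7, Σx = 28.8, Σy = 19, Σxy = 80.9, Σx² = 163.58
Sxx = Σx² − (Σx)²/n = 163.58 − 118.491429 = 45.088571
Sxy = Σxy − (Σx)(Σy)/n = 80.9 − 78.171429 = 2.728571
b = Sxy/Sxx = 2.728571/45.088571 = 0.060516
a = ȳ − b·x̄ = 2.714286 − 0.060516·4.114286 = 2.465306
ŷ(10.2) = a + b·10.2 = 2.465306 + 0.060516·10.2 = 3.082568

3.08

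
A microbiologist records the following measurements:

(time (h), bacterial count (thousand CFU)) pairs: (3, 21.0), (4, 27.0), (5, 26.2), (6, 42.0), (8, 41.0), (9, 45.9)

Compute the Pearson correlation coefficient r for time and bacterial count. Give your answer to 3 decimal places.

0.922

n = 6, Σx = 35, Σy = 203.1, Σxy = 1295.1, Σx² = 231, Σy² = 7408.25
Sxx = Σx² − (Σx)²/n = 231 − 204.166667 = 26.833333
Sxy = Σxy − (Σx)(Σy)/n = 1295.1 − 1184.75 = 110.35
Syy = Σy² − (Σy)²/n = 7408.25 − 6874.935 = 533.315
r = Sxy/√(Sxx·Syy) = 110.35/√(14310.619167) = 110.35/119.627000 = 0.922451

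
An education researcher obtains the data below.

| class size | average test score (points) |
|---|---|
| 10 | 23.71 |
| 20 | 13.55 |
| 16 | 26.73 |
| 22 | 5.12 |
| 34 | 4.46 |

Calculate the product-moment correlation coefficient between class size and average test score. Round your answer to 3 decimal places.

-0.823

n = 5, Σx = 102, Σy = 73.57, Σxy = 1200.06, Σx² = 2396, Σy² = 1506.3655
Sxx = Σx² − (Σx)²/n = 2396 − 2080.8 = 315.2
Sxy = Σxy − (Σx)(Σy)/n = 1200.06 − 1500.828 = -300.768
Syy = Σy² − (Σy)²/n = 1506.3655 − 1082.50898 = 423.85652
r = Sxy/√(Sxx·Syy) = -300.768/√(133599.575104) = -300.768/365.512756 = -0.822866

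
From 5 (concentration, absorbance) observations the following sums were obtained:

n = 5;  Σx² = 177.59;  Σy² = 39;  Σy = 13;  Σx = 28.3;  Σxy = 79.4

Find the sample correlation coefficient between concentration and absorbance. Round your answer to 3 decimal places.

Sxx = Σx² − (Σx)²/n = 177.59 − 160.178 = 17.412
Sxy = Σxy − (Σx)(Σy)/n = 79.4 − 73.58 = 5.82
Syy = Σy² − (Σy)²/n = 39 − 33.8 = 5.2
r = Sxy/√(Sxx·Syy) = 5.82/√(90.5424) = 5.82/9.515377 = 0.611642

0.612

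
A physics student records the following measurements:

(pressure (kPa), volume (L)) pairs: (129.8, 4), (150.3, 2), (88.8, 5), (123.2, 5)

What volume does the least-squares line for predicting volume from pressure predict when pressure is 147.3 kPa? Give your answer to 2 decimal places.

2.90

n = 4, Σx = 492.1, Σy = 16, Σxy = 1879.8, Σx² = 62501.81
Sxx = Σx² − (Σx)²/n = 62501.81 − 60540.6025 = 1961.2075
Sxy = Σxy − (Σx)(Σy)/n = 1879.8 − 1968.4 = -88.6
b = Sxy/Sxx = -88.6/1961.2075 = -0.045176
a = ȳ − b·x̄ = 4 − (-0.045176)·123.025 = 9.557808
ŷ(147.3) = a + b·147.3 = 9.557808 + (-0.045176)·147.3 = 2.903347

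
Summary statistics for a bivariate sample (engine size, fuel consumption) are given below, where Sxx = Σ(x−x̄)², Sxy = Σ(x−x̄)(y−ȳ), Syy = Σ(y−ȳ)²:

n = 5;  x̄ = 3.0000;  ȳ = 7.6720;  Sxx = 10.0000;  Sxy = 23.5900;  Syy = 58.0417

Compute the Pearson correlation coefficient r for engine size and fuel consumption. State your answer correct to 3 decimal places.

0.979

r = Sxy/√(Sxx·Syy) = 23.59/√(580.417) = 23.59/24.091845 = 0.979170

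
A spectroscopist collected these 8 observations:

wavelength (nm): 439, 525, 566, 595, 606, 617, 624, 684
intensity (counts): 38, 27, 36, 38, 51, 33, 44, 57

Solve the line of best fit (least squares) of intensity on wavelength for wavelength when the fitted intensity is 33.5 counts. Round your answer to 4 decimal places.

492.7019

n = 8, Σx = 4656, Σy = 324, Σxy = 191554, Σx² = 2747884
Sxx = Σx² − (Σx)²/n = 2747884 − 2709792 = 38092
Sxy = Σxy − (Σx)(Σy)/n = 191554 − 188568 = 2986
b = Sxy/Sxx = 2986/38092 = 0.078389
a = ȳ − b·x̄ = 40.5 − 0.078389·582 = -5.122493
Set a + b·x = 33.5: x = (33.5 − (-5.122493)) / 0.078389 = 492.701942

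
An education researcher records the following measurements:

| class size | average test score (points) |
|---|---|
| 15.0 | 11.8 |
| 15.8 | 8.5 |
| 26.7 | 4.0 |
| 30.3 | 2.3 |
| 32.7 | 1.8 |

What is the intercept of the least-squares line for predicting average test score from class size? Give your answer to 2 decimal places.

17.94

n = 5, Σx = 120.5, Σy = 28.4, Σxy = 546.65, Σx² = 3174.91
Sxx = Σx² − (Σx)²/n = 3174.91 − 2904.05 = 270.86
Sxy = Σxy − (Σx)(Σy)/n = 546.65 − 684.44 = -137.79
b = Sxy/Sxx = -137.79/270.86 = -0.508713
a = ȳ − b·x̄ = 5.68 − (-0.508713)·24.1 = 17.939983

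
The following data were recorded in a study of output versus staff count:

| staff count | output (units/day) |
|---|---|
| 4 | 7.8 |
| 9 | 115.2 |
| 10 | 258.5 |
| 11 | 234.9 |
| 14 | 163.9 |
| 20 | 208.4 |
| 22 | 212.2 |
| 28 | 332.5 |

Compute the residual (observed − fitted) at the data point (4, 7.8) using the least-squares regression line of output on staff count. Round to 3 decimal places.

-85.013

n = 8, Σx = 118, Σy = 1533.4, Σxy = 26677.9, Σx² = 2182
Sxx = Σx² − (Σx)²/n = 2182 − 1740.5 = 441.5
Sxy = Σxy − (Σx)(Σy)/n = 26677.9 − 22617.65 = 4060.25
b = Sxy/Sxx = 4060.25/441.5 = 9.196489
a = ȳ − b·x̄ = 191.675 − 9.196489·14.75 = 56.026784
ŷ(4) = 56.026784 + 9.196489·4 = 92.812741
residual = y − ŷ = 7.8 − 92.812741 = -85.012741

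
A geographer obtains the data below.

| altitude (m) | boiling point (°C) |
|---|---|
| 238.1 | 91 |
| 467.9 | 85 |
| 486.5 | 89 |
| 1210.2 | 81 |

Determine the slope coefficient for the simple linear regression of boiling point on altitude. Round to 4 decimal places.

n = 4, Σx = 2402.7, Σy = 346, Σxy = 202763.3, Σx² = 1976888.31
Sxx = Σx² − (Σx)²/n = 1976888.31 − 1443241.8225 = 533646.4875
Sxy = Σxy − (Σx)(Σy)/n = 202763.3 − 207833.55 = -5070.25
b = Sxy/Sxx = -5070.25/533646.4875 = -0.009501

-0.0095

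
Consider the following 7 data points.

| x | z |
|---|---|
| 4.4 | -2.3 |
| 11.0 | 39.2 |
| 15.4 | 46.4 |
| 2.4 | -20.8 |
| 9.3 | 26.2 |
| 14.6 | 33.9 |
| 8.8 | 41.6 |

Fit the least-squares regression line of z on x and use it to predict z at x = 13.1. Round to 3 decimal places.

n = 7, Σx = 65.9, Σy = 164.2, Σxy = 2190.4, Σx² = 760.37
Sxx = Σx² − (Σx)²/n = 760.37 − 620.401429 = 139.968571
Sxy = Σxy − (Σx)(Σy)/n = 2190.4 − 1545.825714 = 644.574286
b = Sxy/Sxx = 644.574286/139.968571 = 4.605136
a = ȳ − b·x̄ = 23.457143 − 4.605136·9.414286 = -19.896922
ŷ(13.1) = a + b·13.1 = -19.896922 + 4.605136·13.1 = 40.430358

40.430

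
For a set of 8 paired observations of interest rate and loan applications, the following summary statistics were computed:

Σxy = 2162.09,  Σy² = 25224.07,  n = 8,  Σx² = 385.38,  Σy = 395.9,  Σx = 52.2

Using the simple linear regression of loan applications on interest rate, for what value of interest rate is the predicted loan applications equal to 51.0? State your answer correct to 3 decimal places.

Sxx = Σx² − (Σx)²/n = 385.38 − 340.605 = 44.775
Sxy = Σxy − (Σx)(Σy)/n = 2162.09 − 2583.2475 = -421.1575
b = Sxy/Sxx = -421.1575/44.775 = -9.406086
a = ȳ − b·x̄ = 49.4875 − (-9.406086)·6.525 = 110.862211
Set a + b·x = 51.0: x = (51.0 − 110.862211) / (-9.406086) = 6.364200

6.364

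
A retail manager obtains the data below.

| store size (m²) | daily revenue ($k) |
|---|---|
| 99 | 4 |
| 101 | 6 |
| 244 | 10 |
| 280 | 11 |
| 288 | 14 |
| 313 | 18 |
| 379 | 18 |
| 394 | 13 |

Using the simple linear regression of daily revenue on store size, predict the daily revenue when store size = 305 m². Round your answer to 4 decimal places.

n = 8, Σx = 2098, Σy = 94, Σxy = 28132, Σx² = 637728
Sxx = Σx² − (Σx)²/n = 637728 − 550200.5 = 87527.5
Sxy = Σxy − (Σx)(Σy)/n = 28132 − 24651.5 = 3480.5
b = Sxy/Sxx = 3480.5/87527.5 = 0.039765
a = ȳ − b·x̄ = 11.75 − 0.039765·262.25 = 1.321722
ŷ(305) = a + b·305 = 1.321722 + 0.039765·305 = 13.449939

13.4499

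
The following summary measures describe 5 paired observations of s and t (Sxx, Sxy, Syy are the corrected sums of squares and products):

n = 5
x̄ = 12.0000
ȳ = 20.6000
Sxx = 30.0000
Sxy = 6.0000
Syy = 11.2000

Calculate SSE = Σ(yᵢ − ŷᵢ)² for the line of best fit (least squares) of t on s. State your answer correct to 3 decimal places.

b = Sxy/Sxx = 6/30 = 0.2
SSE = Syy − b·Sxy = 11.2 − 0.2·6 = 10

10.000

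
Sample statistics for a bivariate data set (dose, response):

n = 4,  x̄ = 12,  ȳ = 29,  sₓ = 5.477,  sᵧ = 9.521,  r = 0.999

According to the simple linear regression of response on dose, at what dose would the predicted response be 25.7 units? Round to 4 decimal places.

10.0998

b = r · sᵧ/sₓ = 0.999 · 9.521/5.477 = 1.736622
a = ȳ − b·x̄ = 29 − 1.736622·12 = 8.160535
Set a + b·x = 25.7: x = (25.7 − 8.160535) / 1.736622 = 10.099759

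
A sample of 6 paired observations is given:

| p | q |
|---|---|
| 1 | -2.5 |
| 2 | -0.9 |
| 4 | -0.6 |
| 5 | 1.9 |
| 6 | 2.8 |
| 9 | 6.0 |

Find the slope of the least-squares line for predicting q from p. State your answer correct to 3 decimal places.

1.047

n = 6, Σx = 27, Σy = 6.7, Σxy = 73.6, Σx² = 163
Sxx = Σx² − (Σx)²/n = 163 − 121.5 = 41.5
Sxy = Σxy − (Σx)(Σy)/n = 73.6 − 30.15 = 43.45
b = Sxy/Sxx = 43.45/41.5 = 1.046988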